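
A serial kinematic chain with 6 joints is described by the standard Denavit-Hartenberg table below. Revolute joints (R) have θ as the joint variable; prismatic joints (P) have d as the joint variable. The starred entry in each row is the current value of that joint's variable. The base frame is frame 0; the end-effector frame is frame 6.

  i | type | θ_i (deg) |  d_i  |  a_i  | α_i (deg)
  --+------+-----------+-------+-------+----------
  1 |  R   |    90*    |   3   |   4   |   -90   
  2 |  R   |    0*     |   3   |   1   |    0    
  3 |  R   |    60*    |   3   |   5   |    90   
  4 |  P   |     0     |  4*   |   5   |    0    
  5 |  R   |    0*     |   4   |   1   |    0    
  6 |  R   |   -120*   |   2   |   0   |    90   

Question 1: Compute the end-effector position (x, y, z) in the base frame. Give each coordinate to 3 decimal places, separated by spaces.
after link 1: o_1 = (0.0000, 4.0000, 3.0000)
after link 2: o_2 = (-3.0000, 5.0000, 3.0000)
after link 3: o_3 = (-6.0000, 7.5000, -1.3301)
after link 4: o_4 = (-6.0000, 13.4641, -3.6603)
after link 5: o_5 = (-6.0000, 17.4282, -2.5263)
after link 6: o_6 = (-6.0000, 19.1603, -1.5263)

-6.000 19.160 -1.526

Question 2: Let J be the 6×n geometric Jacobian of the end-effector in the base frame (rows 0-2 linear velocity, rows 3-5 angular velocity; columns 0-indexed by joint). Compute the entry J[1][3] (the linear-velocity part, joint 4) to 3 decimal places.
prismatic axis z_3 = (0.0000,0.8660,0.5000)
J_v[:, 3] = z_3; J_ω[:, 3] = (0,0,0)
entry J[1][3] = 0.8660

0.866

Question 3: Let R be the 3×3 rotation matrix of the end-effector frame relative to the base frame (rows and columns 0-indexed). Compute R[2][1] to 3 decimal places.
End-effector y-axis (col 1 of R) = (0.0000,0.8660,0.5000)
R[2][1] = 0.5000

0.500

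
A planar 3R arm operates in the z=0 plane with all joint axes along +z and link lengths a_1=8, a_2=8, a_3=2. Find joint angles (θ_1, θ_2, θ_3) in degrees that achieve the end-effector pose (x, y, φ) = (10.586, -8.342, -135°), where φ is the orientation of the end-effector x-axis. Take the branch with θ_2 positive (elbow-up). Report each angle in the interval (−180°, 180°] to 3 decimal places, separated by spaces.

-59.998 60.000 -135.002

wrist centre = target − a_3·(cos φ, sin φ) = (12.0002, -6.9278)
cos θ_2 = (191.9994−8²−8²)/(2·8·8) = 0.5000; θ_2 = 60.0003° (elbow-up)
β = atan2(-6.9278,12.0002) = -29.9981°; ψ = atan2(6.9282,12.0000) = 30.0002°
θ_1 = β − ψ = -59.9982°
θ_3 = φ − θ_1 − θ_2 = -135.0021° (wrapped to (-180°,180°])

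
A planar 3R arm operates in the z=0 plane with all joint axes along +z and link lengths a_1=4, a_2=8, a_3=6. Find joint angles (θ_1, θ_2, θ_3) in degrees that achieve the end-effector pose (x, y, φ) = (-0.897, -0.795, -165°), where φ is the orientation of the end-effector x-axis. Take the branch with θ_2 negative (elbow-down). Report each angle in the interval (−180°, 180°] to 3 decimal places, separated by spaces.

135.012 -150.007 -150.005

wrist centre = target − a_3·(cos φ, sin φ) = (4.8986, 0.7579)
cos θ_2 = (24.5703−4²−8²)/(2·4·8) = -0.8661; θ_2 = -150.0073° (elbow-down)
β = atan2(0.7579,4.8986) = 8.7952°; ψ = atan2(-3.9991,-2.9287) = -126.2169°
θ_1 = β − ψ = 135.0120°
θ_3 = φ − θ_1 − θ_2 = -150.0047° (wrapped to (-180°,180°])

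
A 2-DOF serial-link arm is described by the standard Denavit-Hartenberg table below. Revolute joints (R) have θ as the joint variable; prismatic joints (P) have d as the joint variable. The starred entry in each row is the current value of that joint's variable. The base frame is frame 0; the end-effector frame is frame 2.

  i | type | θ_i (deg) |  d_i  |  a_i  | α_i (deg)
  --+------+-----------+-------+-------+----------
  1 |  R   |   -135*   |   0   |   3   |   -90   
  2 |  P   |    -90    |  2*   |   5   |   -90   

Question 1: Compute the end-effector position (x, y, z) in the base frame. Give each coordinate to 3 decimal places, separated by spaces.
-0.707 -3.536 5.000

after link 1: o_1 = (-2.1213, -2.1213, 0.0000)
after link 2: o_2 = (-0.7071, -3.5355, 5.0000)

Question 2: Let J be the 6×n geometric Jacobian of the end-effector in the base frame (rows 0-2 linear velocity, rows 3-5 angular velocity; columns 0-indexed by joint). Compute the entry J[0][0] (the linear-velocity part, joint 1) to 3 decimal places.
3.536

axis z_0 = ẑ; lever o_n−o_0 = (-0.7071,-3.5355,5.0000)
cross product → J_v[:, 0] = (3.5355,-0.7071,0.0000)
J_ω[:, 0] = z_0
entry J[0][0] = 3.5355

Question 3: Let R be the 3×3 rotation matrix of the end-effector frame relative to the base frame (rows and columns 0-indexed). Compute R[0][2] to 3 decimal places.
End-effector z-axis (col 2 of R) = (-0.7071,-0.7071,-0.0000)
R[0][2] = -0.7071

-0.707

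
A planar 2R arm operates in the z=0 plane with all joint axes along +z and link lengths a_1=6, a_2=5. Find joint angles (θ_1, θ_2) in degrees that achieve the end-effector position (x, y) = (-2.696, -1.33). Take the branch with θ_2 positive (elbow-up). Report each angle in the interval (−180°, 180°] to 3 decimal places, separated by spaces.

cos θ_2 = (9.0373−6²−5²)/(2·6·5) = -0.8660; θ_2 = 150.0022° (elbow-up)
β = atan2(-1.3300,-2.6960) = -153.7418°; ψ = atan2(2.4998,1.6698) = 56.2588°
θ_1 = β − ψ = -210.0006°

149.999 150.002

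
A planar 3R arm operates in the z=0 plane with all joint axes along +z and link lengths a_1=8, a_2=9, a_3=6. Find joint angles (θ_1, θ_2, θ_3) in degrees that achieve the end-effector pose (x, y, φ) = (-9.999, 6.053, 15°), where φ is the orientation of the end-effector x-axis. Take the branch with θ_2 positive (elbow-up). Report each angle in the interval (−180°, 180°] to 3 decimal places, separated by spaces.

wrist centre = target − a_3·(cos φ, sin φ) = (-15.7946, 4.5001)
cos θ_2 = (269.7187−8²−9²)/(2·8·9) = 0.8661; θ_2 = 29.9912° (elbow-up)
β = atan2(4.5001,-15.7946) = 164.0970°; ψ = atan2(4.4988,15.7949) = 15.8983°
θ_1 = β − ψ = 148.1987°
θ_3 = φ − θ_1 − θ_2 = -163.1899° (wrapped to (-180°,180°])

148.199 29.991 -163.190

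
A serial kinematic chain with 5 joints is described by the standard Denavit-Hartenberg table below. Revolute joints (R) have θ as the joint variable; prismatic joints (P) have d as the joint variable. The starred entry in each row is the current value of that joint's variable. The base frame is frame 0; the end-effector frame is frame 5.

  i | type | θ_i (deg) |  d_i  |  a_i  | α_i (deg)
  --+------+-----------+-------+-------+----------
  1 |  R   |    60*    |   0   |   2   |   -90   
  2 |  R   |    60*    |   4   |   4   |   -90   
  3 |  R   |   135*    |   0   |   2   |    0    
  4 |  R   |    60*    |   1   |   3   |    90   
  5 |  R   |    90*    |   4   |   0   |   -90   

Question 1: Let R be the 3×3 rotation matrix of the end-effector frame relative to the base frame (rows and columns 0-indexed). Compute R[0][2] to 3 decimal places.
End-effector z-axis (col 2 of R) = (0.4656,0.2888,-0.8365)
R[0][2] = 0.4656

0.466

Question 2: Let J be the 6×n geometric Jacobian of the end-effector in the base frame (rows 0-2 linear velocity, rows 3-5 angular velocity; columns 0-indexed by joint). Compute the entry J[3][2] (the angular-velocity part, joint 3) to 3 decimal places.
axis z_2 = (-0.4330,-0.7500,-0.5000); lever o_n−o_2 = (2.1285,-5.3162,4.1309)
cross product → J_v[:, 2] = (-5.7562,0.7244,3.8984)
J_ω[:, 2] = z_2
entry J[3][2] = -0.4330

-0.433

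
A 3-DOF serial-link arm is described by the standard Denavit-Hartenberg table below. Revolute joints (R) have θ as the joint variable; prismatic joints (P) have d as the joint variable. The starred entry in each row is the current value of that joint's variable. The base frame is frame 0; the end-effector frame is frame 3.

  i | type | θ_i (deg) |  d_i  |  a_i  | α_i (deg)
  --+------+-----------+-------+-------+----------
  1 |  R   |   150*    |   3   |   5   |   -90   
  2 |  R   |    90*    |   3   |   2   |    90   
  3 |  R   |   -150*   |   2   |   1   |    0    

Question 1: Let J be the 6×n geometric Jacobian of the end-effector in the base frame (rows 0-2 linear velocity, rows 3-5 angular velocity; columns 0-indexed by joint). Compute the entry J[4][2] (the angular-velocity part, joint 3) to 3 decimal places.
0.500

axis z_2 = (-0.8660,0.5000,0.0000); lever o_n−o_2 = (-1.4821,1.4330,0.8660)
cross product → J_v[:, 2] = (0.4330,0.7500,-0.5000)
J_ω[:, 2] = z_2
entry J[4][2] = 0.5000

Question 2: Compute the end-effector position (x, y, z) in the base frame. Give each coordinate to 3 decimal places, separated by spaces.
-7.312 1.335 1.866

after link 1: o_1 = (-4.3301, 2.5000, 3.0000)
after link 2: o_2 = (-5.8301, -0.0981, 1.0000)
after link 3: o_3 = (-7.3122, 1.3349, 1.8660)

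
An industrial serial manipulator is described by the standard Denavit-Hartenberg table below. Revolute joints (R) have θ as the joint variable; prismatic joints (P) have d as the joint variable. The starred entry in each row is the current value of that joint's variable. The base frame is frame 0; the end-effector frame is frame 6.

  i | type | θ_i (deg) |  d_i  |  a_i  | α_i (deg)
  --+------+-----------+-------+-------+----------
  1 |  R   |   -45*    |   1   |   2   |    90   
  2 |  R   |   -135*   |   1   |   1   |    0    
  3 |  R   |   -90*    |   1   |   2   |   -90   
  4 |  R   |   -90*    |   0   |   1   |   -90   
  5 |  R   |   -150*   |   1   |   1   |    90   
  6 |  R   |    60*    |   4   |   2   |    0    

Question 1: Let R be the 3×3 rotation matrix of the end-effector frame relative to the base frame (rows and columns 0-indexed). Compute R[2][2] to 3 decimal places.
End-effector z-axis (col 2 of R) = (0.7866,-0.0795,0.6124)
R[2][2] = 0.6124

0.612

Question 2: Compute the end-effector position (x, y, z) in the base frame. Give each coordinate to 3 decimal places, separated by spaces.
after link 1: o_1 = (1.4142, -1.4142, 1.0000)
after link 2: o_2 = (0.2071, -1.6213, 0.2929)
after link 3: o_3 = (-1.5000, -1.3284, 1.7071)
after link 4: o_4 = (-2.2071, -2.0355, 1.7071)
after link 5: o_5 = (-2.3447, -0.6732, 2.0607)
after link 6: o_6 = (0.2979, 0.7374, 5.3813)

0.298 0.737 5.381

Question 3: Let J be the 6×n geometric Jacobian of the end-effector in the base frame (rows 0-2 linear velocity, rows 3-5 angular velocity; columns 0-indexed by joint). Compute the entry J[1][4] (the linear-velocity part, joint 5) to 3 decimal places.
3.608

axis z_4 = (-0.5000,0.5000,0.7071); lever o_n−o_4 = (2.5050,2.7729,3.6742)
cross product → J_v[:, 4] = (-0.1236,3.6084,-2.6390)
J_ω[:, 4] = z_4
entry J[1][4] = 3.6084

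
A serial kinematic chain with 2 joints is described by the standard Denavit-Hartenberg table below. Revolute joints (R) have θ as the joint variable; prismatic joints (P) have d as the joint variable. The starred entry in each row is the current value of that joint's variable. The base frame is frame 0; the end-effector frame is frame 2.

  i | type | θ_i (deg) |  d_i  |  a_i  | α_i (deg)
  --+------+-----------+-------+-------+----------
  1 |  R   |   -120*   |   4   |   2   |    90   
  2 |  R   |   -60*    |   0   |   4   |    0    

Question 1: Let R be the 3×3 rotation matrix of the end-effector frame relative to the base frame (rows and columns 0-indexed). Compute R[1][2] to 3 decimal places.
End-effector z-axis (col 2 of R) = (-0.8660,0.5000,0.0000)
R[1][2] = 0.5000

0.500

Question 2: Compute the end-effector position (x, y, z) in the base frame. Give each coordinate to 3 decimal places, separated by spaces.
-2.000 -3.464 0.536

after link 1: o_1 = (-1.0000, -1.7321, 4.0000)
after link 2: o_2 = (-2.0000, -3.4641, 0.5359)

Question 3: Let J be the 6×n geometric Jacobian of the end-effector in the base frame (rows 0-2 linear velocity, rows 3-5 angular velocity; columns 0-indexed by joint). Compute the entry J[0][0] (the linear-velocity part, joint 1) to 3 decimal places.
3.464

axis z_0 = ẑ; lever o_n−o_0 = (-2.0000,-3.4641,0.5359)
cross product → J_v[:, 0] = (3.4641,-2.0000,0.0000)
J_ω[:, 0] = z_0
entry J[0][0] = 3.4641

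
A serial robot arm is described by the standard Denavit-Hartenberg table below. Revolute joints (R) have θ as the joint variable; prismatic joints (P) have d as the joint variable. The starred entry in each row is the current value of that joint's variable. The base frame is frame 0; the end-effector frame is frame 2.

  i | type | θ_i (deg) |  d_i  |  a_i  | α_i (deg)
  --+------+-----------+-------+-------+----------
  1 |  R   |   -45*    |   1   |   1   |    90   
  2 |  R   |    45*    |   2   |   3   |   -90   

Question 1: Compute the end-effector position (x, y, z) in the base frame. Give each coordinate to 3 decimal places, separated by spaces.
0.793 -3.621 3.121

after link 1: o_1 = (0.7071, -0.7071, 1.0000)
after link 2: o_2 = (0.7929, -3.6213, 3.1213)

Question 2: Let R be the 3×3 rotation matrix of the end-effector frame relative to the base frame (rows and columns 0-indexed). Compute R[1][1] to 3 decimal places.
0.707

End-effector y-axis (col 1 of R) = (0.7071,0.7071,-0.0000)
R[1][1] = 0.7071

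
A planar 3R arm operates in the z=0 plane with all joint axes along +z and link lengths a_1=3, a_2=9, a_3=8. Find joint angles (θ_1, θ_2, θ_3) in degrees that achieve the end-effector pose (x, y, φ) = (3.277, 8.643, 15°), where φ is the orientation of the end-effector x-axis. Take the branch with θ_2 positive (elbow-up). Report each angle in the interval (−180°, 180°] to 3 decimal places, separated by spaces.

23.214 119.996 -128.210

wrist centre = target − a_3·(cos φ, sin φ) = (-4.4504, 6.5724)
cos θ_2 = (63.0032−3²−9²)/(2·3·9) = -0.4999; θ_2 = 119.9961° (elbow-up)
β = atan2(6.5724,-4.4504) = 124.1031°; ψ = atan2(7.7945,-1.4995) = 100.8892°
θ_1 = β − ψ = 23.2139°
θ_3 = φ − θ_1 − θ_2 = -128.2100° (wrapped to (-180°,180°])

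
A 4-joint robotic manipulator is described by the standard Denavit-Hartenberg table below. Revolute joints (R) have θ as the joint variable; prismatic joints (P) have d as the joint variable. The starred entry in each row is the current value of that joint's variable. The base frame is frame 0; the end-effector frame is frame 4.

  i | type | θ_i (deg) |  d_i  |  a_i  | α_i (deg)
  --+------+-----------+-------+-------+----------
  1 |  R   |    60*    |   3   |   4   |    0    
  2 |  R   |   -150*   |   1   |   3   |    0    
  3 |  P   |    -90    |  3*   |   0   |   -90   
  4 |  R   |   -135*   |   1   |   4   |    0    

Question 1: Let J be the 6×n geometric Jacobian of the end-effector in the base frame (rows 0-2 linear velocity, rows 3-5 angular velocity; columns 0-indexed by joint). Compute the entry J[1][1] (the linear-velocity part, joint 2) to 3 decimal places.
2.828

axis z_1 = (0.0000,0.0000,1.0000); lever o_n−o_1 = (2.8284,-4.0000,6.8284)
cross product → J_v[:, 1] = (4.0000,2.8284,-0.0000)
J_ω[:, 1] = z_1
entry J[1][1] = 2.8284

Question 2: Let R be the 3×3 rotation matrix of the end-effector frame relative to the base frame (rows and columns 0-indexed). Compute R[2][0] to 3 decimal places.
End-effector x-axis (col 0 of R) = (0.7071,-0.0000,0.7071)
R[2][0] = 0.7071

0.707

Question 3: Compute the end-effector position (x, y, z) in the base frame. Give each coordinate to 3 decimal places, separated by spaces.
after link 1: o_1 = (2.0000, 3.4641, 3.0000)
after link 2: o_2 = (2.0000, 0.4641, 4.0000)
after link 3: o_3 = (2.0000, 0.4641, 7.0000)
after link 4: o_4 = (4.8284, -0.5359, 9.8284)

4.828 -0.536 9.828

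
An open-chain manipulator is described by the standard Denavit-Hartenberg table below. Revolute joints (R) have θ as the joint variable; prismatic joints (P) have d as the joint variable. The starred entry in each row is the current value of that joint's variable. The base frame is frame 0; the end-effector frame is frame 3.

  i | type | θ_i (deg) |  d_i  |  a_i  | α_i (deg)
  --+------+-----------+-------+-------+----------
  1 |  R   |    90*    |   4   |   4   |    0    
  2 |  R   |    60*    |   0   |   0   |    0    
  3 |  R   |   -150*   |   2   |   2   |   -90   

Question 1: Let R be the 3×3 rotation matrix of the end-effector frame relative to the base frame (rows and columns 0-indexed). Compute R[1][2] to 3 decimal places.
End-effector z-axis (col 2 of R) = (0.0000,1.0000,0.0000)
R[1][2] = 1.0000

1.000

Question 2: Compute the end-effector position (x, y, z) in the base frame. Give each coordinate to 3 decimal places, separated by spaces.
2.000 4.000 6.000

after link 1: o_1 = (0.0000, 4.0000, 4.0000)
after link 2: o_2 = (0.0000, 4.0000, 4.0000)
after link 3: o_3 = (2.0000, 4.0000, 6.0000)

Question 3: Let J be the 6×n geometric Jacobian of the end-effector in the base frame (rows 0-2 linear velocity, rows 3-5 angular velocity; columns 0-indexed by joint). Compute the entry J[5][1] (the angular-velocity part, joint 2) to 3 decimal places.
axis z_1 = (0.0000,0.0000,1.0000); lever o_n−o_1 = (2.0000,-0.0000,2.0000)
cross product → J_v[:, 1] = (0.0000,2.0000,-0.0000)
J_ω[:, 1] = z_1
entry J[5][1] = 1.0000

1.000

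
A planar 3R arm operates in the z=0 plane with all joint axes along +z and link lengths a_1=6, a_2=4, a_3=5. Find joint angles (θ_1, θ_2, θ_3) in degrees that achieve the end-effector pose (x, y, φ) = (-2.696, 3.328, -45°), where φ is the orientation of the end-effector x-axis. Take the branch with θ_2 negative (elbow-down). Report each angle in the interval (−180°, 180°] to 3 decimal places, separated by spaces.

150.002 -45.002 -150.000

wrist centre = target − a_3·(cos φ, sin φ) = (-6.2315, 6.8635)
cos θ_2 = (85.9401−6²−4²)/(2·6·4) = 0.7071; θ_2 = -45.0017° (elbow-down)
β = atan2(6.8635,-6.2315) = 132.2369°; ψ = atan2(-2.8285,8.8283) = -17.7649°
θ_1 = β − ψ = 150.0018°
θ_3 = φ − θ_1 − θ_2 = -150.0001° (wrapped to (-180°,180°])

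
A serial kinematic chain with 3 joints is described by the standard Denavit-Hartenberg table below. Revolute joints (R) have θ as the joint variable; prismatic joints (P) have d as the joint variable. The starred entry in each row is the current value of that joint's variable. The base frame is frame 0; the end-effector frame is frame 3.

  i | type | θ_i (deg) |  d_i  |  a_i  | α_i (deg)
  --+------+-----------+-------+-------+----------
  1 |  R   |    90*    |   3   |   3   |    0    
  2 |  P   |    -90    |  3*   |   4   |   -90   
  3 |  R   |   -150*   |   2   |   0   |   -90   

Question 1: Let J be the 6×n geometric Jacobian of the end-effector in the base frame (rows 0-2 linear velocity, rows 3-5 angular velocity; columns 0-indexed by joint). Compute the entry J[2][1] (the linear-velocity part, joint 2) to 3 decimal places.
prismatic axis z_1 = (0.0000,0.0000,1.0000)
J_v[:, 1] = z_1; J_ω[:, 1] = (0,0,0)
entry J[2][1] = 1.0000

1.000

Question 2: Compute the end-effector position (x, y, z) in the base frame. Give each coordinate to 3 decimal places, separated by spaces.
after link 1: o_1 = (0.0000, 3.0000, 3.0000)
after link 2: o_2 = (4.0000, 3.0000, 6.0000)
after link 3: o_3 = (4.0000, 5.0000, 6.0000)

4.000 5.000 6.000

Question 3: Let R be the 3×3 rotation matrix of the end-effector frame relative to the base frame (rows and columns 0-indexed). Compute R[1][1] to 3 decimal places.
-1.000

End-effector y-axis (col 1 of R) = (0.0000,-1.0000,-0.0000)
R[1][1] = -1.0000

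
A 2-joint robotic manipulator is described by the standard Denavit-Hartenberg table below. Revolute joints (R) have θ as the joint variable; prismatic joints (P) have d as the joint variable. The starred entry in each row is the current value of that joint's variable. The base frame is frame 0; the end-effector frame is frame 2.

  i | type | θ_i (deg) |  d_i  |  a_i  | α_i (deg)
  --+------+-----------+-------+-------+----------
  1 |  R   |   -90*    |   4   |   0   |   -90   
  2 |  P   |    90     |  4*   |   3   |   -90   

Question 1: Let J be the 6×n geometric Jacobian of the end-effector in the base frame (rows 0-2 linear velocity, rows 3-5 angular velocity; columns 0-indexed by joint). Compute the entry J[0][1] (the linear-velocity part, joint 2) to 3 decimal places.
1.000

prismatic axis z_1 = (1.0000,0.0000,0.0000)
J_v[:, 1] = z_1; J_ω[:, 1] = (0,0,0)
entry J[0][1] = 1.0000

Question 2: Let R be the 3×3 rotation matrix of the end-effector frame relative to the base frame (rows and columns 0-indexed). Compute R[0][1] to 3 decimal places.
-1.000

End-effector y-axis (col 1 of R) = (-1.0000,0.0000,-0.0000)
R[0][1] = -1.0000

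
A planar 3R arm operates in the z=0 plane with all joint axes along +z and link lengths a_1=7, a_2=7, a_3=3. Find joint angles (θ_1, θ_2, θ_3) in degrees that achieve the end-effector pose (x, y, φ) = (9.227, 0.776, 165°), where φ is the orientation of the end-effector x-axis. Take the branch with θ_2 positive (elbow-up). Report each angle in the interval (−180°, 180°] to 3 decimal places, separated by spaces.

-29.999 59.993 135.006

wrist centre = target − a_3·(cos φ, sin φ) = (12.1248, -0.0005)
cos θ_2 = (147.0102−7²−7²)/(2·7·7) = 0.5001; θ_2 = 59.9931° (elbow-up)
β = atan2(-0.0005,12.1248) = -0.0022°; ψ = atan2(6.0618,10.5007) = 29.9965°
θ_1 = β − ψ = -29.9987°
θ_3 = φ − θ_1 − θ_2 = 135.0056° (wrapped to (-180°,180°])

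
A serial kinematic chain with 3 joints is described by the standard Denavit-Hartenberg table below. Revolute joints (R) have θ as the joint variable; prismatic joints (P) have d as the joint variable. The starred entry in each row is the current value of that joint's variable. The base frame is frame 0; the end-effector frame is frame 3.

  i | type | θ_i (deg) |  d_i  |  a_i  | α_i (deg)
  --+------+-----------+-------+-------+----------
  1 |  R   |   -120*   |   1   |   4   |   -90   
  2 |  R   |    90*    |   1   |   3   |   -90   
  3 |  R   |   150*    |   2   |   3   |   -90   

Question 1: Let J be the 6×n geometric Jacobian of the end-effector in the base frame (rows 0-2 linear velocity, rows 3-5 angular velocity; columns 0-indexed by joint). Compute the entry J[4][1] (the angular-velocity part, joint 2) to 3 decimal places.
axis z_1 = (0.8660,-0.5000,0.0000); lever o_n−o_1 = (0.5670,1.9821,-0.4019)
cross product → J_v[:, 1] = (0.2010,0.3481,2.0000)
J_ω[:, 1] = z_1
entry J[4][1] = -0.5000

-0.500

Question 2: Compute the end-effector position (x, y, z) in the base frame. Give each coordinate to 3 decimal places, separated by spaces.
-1.433 -1.482 0.598

after link 1: o_1 = (-2.0000, -3.4641, 1.0000)
after link 2: o_2 = (-1.1340, -3.9641, -2.0000)
after link 3: o_3 = (-1.4330, -1.4821, 0.5981)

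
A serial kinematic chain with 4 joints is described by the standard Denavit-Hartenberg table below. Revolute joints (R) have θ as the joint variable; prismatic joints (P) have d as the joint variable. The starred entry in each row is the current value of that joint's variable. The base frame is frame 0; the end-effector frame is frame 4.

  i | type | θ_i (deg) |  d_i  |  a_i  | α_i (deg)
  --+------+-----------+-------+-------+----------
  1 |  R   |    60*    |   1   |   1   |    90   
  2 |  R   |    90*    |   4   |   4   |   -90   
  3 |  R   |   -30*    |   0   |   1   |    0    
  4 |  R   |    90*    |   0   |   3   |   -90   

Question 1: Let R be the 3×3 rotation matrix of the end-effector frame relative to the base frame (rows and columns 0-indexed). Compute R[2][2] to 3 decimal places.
End-effector z-axis (col 2 of R) = (-0.4330,0.2500,-0.8660)
R[2][2] = -0.8660

-0.866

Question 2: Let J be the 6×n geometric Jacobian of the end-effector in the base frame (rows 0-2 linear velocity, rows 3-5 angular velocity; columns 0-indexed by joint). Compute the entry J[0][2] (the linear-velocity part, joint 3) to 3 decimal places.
-2.049

axis z_2 = (-0.5000,-0.8660,0.0000); lever o_n−o_2 = (-1.8170,1.0490,2.3660)
cross product → J_v[:, 2] = (-2.0490,1.1830,-2.0981)
J_ω[:, 2] = z_2
entry J[0][2] = -2.0490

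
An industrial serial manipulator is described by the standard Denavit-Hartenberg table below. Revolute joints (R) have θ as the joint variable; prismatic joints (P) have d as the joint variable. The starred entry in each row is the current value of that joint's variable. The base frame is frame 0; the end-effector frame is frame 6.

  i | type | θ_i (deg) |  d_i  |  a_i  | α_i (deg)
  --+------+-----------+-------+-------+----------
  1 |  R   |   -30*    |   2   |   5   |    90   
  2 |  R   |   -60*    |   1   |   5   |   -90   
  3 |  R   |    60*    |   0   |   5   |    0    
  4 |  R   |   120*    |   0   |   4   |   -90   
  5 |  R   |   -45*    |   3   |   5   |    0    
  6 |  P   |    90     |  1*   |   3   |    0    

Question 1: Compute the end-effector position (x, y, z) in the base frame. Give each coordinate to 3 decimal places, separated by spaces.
4.122 -3.153 4.575

after link 1: o_1 = (4.3301, -2.5000, 2.0000)
after link 2: o_2 = (5.9952, -4.6160, -2.3301)
after link 3: o_3 = (9.2428, -1.4910, -4.4952)
after link 4: o_4 = (7.5107, -0.4910, -1.0311)
after link 5: o_5 = (7.1315, -3.7361, 3.7985)
after link 6: o_6 = (4.1219, -3.1533, 4.5750)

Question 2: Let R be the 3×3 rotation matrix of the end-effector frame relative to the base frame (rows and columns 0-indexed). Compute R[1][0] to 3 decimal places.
0.483

End-effector x-axis (col 0 of R) = (-0.8365,0.4830,0.2588)
R[1][0] = 0.4830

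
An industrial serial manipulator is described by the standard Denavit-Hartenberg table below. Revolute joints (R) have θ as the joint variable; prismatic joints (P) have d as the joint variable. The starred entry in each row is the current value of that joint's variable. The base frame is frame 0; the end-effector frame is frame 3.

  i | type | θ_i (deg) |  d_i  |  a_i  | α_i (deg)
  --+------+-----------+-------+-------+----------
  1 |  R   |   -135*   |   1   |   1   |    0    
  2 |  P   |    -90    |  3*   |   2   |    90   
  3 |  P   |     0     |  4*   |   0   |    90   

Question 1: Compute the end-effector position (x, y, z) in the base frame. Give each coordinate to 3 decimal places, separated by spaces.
0.707 3.536 4.000

after link 1: o_1 = (-0.7071, -0.7071, 1.0000)
after link 2: o_2 = (-2.1213, 0.7071, 4.0000)
after link 3: o_3 = (0.7071, 3.5355, 4.0000)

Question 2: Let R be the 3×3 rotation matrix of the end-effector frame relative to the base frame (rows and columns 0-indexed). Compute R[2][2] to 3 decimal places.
-1.000

End-effector z-axis (col 2 of R) = (0.0000,0.0000,-1.0000)
R[2][2] = -1.0000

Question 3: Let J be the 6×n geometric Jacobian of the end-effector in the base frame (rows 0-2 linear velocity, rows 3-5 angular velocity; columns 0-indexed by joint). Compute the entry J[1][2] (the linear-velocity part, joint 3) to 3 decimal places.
0.707

prismatic axis z_2 = (0.7071,0.7071,0.0000)
J_v[:, 2] = z_2; J_ω[:, 2] = (0,0,0)
entry J[1][2] = 0.7071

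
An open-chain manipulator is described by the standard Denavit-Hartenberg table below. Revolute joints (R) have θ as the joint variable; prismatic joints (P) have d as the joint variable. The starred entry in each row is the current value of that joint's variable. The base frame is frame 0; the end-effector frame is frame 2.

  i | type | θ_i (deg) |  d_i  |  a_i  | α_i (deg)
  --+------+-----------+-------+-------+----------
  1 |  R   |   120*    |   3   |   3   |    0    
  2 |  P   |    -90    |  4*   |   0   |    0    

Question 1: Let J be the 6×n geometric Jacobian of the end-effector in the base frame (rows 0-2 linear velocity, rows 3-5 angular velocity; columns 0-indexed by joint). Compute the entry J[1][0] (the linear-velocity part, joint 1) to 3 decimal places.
axis z_0 = ẑ; lever o_n−o_0 = (-1.5000,2.5981,7.0000)
cross product → J_v[:, 0] = (-2.5981,-1.5000,0.0000)
J_ω[:, 0] = z_0
entry J[1][0] = -1.5000

-1.500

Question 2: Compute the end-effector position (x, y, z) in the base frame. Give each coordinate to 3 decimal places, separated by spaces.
after link 1: o_1 = (-1.5000, 2.5981, 3.0000)
after link 2: o_2 = (-1.5000, 2.5981, 7.0000)

-1.500 2.598 7.000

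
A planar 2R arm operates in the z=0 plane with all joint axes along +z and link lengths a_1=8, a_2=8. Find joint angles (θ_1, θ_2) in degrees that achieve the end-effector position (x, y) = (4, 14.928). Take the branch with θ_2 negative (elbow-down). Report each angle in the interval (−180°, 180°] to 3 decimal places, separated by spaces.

cos θ_2 = (238.8452−8²−8²)/(2·8·8) = 0.8660; θ_2 = -30.0054° (elbow-down)
β = atan2(14.9280,4.0000) = 74.9998°; ψ = atan2(-4.0007,14.9278) = -15.0027°
θ_1 = β − ψ = 90.0025°

90.003 -30.005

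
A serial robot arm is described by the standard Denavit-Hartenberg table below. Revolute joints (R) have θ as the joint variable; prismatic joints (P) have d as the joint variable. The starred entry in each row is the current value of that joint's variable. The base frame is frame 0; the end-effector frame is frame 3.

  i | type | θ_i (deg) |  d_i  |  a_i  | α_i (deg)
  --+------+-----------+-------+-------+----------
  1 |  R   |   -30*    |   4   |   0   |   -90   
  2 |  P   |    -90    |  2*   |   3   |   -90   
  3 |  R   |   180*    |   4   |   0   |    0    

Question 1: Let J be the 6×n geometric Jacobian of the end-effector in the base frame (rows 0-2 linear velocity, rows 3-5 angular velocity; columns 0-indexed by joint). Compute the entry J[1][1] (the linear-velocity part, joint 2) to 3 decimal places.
prismatic axis z_1 = (0.5000,0.8660,0.0000)
J_v[:, 1] = z_1; J_ω[:, 1] = (0,0,0)
entry J[1][1] = 0.8660

0.866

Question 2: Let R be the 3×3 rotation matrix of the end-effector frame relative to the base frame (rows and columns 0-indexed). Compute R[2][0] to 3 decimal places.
End-effector x-axis (col 0 of R) = (-0.0000,-0.0000,-1.0000)
R[2][0] = -1.0000

-1.000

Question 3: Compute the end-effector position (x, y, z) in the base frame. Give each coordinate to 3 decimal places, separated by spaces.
after link 1: o_1 = (0.0000, 0.0000, 4.0000)
after link 2: o_2 = (1.0000, 1.7321, 7.0000)
after link 3: o_3 = (4.4641, -0.2679, 7.0000)

4.464 -0.268 7.000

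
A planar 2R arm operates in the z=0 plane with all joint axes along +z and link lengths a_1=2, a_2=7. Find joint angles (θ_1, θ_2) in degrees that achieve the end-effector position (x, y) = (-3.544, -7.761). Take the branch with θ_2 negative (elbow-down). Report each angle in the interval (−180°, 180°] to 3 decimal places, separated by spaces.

-79.070 -45.017

cos θ_2 = (72.7931−2²−7²)/(2·2·7) = 0.7069; θ_2 = -45.0172° (elbow-down)
β = atan2(-7.7610,-3.5440) = -114.5434°; ψ = atan2(-4.9512,6.9483) = -35.4731°
θ_1 = β − ψ = -79.0703°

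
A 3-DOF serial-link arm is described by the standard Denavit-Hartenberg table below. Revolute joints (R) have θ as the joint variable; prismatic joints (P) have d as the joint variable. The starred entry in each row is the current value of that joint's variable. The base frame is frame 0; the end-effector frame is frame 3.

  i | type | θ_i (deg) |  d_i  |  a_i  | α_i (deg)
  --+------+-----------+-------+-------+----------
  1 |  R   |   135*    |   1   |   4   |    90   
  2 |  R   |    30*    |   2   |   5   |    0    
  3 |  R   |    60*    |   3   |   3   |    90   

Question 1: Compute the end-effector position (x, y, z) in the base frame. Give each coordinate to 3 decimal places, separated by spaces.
-2.355 9.426 6.500

after link 1: o_1 = (-2.8284, 2.8284, 1.0000)
after link 2: o_2 = (-4.4761, 7.3045, 3.5000)
after link 3: o_3 = (-2.3548, 9.4258, 6.5000)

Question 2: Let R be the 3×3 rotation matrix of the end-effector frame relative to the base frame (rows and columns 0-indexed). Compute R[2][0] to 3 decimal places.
End-effector x-axis (col 0 of R) = (-0.0000,0.0000,1.0000)
R[2][0] = 1.0000

1.000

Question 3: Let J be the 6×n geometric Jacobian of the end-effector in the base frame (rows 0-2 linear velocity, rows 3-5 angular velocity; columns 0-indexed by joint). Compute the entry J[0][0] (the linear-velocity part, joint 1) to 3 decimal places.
-9.426

axis z_0 = ẑ; lever o_n−o_0 = (-2.3548,9.4258,6.5000)
cross product → J_v[:, 0] = (-9.4258,-2.3548,0.0000)
J_ω[:, 0] = z_0
entry J[0][0] = -9.4258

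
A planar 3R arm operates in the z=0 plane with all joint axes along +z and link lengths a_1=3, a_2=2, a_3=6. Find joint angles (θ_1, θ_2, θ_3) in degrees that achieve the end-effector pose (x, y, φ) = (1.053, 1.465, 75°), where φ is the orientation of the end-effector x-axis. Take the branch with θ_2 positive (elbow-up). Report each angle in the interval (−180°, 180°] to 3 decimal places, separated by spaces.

wrist centre = target − a_3·(cos φ, sin φ) = (-0.4999, -4.3306)
cos θ_2 = (19.0036−3²−2²)/(2·3·2) = 0.5003; θ_2 = 59.9800° (elbow-up)
β = atan2(-4.3306,-0.4999) = -96.5850°; ψ = atan2(1.7317,4.0006) = 23.4059°
θ_1 = β − ψ = -119.9909°
θ_3 = φ − θ_1 − θ_2 = 135.0108° (wrapped to (-180°,180°])

-119.991 59.980 135.011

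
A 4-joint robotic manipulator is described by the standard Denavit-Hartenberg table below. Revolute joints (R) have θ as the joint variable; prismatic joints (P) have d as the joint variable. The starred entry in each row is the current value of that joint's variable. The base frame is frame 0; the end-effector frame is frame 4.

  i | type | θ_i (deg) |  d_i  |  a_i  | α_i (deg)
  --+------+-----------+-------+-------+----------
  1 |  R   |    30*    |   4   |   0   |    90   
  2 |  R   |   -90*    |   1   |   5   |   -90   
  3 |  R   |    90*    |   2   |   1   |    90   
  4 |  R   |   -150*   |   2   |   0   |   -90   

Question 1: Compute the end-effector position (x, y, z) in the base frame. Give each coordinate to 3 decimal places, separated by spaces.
after link 1: o_1 = (0.0000, 0.0000, 4.0000)
after link 2: o_2 = (0.5000, -0.8660, -1.0000)
after link 3: o_3 = (1.7321, 1.0000, -1.0000)
after link 4: o_4 = (1.7321, 1.0000, -3.0000)

1.732 1.000 -3.000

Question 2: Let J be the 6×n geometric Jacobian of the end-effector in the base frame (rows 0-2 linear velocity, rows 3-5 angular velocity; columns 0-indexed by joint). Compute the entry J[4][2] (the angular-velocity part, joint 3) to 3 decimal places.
axis z_2 = (0.8660,0.5000,0.0000); lever o_n−o_2 = (1.2321,1.8660,-2.0000)
cross product → J_v[:, 2] = (-1.0000,1.7321,1.0000)
J_ω[:, 2] = z_2
entry J[4][2] = 0.5000

0.500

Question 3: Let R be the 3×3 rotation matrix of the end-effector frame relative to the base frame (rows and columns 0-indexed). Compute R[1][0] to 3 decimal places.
-1.000

End-effector x-axis (col 0 of R) = (-0.0000,-1.0000,0.0000)
R[1][0] = -1.0000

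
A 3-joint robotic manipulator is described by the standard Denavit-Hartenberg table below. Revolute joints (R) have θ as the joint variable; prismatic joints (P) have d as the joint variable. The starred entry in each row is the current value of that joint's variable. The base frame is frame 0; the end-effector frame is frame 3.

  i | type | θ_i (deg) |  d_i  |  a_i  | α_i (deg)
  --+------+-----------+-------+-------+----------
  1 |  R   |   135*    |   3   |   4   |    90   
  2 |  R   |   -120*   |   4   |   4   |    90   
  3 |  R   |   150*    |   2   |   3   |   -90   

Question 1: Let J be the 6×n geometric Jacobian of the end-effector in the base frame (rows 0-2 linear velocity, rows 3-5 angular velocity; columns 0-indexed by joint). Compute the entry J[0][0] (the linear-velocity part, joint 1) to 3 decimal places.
axis z_0 = ẑ; lever o_n−o_0 = (2.7811,4.9971,2.7859)
cross product → J_v[:, 0] = (-4.9971,2.7811,0.0000)
J_ω[:, 0] = z_0
entry J[0][0] = -4.9971

-4.997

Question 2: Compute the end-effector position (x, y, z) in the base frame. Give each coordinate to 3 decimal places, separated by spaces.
2.781 4.997 2.786

after link 1: o_1 = (-2.8284, 2.8284, 3.0000)
after link 2: o_2 = (1.4142, 4.2426, -0.4641)
after link 3: o_3 = (2.7811, 4.9971, 2.7859)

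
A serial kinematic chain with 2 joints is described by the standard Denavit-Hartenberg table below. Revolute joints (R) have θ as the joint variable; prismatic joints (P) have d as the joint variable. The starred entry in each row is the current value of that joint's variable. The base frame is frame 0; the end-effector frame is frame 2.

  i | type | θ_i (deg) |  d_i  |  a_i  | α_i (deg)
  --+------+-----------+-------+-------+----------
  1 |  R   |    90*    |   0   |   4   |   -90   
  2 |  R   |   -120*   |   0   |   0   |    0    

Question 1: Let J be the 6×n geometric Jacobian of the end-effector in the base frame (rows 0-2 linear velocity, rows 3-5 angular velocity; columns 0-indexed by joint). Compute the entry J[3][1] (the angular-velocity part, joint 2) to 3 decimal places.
-1.000

axis z_1 = (-1.0000,0.0000,0.0000); lever o_n−o_1 = (0.0000,0.0000,0.0000)
cross product → J_v[:, 1] = (0.0000,0.0000,-0.0000)
J_ω[:, 1] = z_1
entry J[3][1] = -1.0000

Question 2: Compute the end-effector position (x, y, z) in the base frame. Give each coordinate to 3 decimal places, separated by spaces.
0.000 4.000 0.000

after link 1: o_1 = (0.0000, 4.0000, 0.0000)
after link 2: o_2 = (0.0000, 4.0000, 0.0000)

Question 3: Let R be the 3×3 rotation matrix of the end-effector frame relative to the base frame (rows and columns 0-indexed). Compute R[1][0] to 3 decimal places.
End-effector x-axis (col 0 of R) = (0.0000,-0.5000,0.8660)
R[1][0] = -0.5000

-0.500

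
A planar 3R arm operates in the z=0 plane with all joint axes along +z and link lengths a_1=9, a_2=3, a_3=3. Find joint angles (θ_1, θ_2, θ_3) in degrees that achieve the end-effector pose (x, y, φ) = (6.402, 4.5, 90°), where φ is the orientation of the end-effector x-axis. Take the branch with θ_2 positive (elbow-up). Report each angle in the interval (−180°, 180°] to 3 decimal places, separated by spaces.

wrist centre = target − a_3·(cos φ, sin φ) = (6.4020, 1.5000)
cos θ_2 = (43.2356−9²−3²)/(2·9·3) = -0.8660; θ_2 = 149.9979° (elbow-up)
β = atan2(1.5000,6.4020) = 13.1866°; ψ = atan2(1.5001,6.4020) = 13.1875°
θ_1 = β − ψ = -0.0008°
θ_3 = φ − θ_1 − θ_2 = -59.9971° (wrapped to (-180°,180°])

-0.001 149.998 -59.997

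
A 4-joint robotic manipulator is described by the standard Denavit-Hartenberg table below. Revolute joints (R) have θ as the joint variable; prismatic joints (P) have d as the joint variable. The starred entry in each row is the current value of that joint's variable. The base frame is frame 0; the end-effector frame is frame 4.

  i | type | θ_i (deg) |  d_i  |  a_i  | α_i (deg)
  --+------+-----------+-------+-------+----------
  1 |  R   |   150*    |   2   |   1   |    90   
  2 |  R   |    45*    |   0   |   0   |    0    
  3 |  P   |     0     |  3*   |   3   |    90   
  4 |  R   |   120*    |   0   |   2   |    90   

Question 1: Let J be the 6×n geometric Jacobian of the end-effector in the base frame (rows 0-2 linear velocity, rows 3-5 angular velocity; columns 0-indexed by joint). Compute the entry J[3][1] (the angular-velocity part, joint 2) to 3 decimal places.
0.500

axis z_1 = (0.5000,0.8660,0.0000); lever o_n−o_1 = (1.1413,4.8052,1.4142)
cross product → J_v[:, 1] = (1.2247,-0.7071,1.4142)
J_ω[:, 1] = z_1
entry J[3][1] = 0.5000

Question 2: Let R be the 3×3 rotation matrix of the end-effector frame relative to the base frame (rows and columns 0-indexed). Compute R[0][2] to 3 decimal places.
-0.280

End-effector z-axis (col 2 of R) = (-0.2803,0.7392,0.6124)
R[0][2] = -0.2803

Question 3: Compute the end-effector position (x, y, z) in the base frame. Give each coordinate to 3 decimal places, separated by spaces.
0.275 5.305 3.414

after link 1: o_1 = (-0.8660, 0.5000, 2.0000)
after link 2: o_2 = (-0.8660, 0.5000, 2.0000)
after link 3: o_3 = (-1.2031, 4.1587, 4.1213)
after link 4: o_4 = (0.2753, 5.3052, 3.4142)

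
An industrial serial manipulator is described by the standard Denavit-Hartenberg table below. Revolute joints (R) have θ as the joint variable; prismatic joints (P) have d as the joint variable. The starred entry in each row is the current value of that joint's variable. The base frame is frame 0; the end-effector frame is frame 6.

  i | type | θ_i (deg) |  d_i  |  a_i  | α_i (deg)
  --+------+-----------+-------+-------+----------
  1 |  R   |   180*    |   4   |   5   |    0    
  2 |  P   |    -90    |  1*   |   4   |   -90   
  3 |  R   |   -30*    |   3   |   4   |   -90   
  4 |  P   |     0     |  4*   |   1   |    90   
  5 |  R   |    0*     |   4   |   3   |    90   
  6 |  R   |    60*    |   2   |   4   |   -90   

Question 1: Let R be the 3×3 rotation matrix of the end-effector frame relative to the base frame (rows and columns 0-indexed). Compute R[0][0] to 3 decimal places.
-0.866

End-effector x-axis (col 0 of R) = (-0.8660,0.4330,0.2500)
R[0][0] = -0.8660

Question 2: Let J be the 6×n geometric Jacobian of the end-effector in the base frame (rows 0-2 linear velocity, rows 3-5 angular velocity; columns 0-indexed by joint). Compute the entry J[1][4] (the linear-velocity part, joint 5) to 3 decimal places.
4.232

axis z_4 = (-1.0000,0.0000,0.0000); lever o_n−o_4 = (-7.4641,3.3301,4.2321)
cross product → J_v[:, 4] = (0.0000,4.2321,-3.3301)
J_ω[:, 4] = z_4
entry J[1][4] = 4.2321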